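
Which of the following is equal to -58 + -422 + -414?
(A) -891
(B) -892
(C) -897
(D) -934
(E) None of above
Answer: E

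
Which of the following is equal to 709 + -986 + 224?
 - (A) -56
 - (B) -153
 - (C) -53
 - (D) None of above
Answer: C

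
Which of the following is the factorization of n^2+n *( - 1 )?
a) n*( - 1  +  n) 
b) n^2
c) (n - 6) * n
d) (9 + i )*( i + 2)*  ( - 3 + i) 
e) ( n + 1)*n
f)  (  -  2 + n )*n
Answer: a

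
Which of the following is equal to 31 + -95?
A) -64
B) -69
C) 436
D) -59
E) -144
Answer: A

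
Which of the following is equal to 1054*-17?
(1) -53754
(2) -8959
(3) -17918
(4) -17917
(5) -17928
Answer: 3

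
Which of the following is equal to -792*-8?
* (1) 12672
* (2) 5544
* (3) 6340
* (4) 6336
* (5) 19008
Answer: 4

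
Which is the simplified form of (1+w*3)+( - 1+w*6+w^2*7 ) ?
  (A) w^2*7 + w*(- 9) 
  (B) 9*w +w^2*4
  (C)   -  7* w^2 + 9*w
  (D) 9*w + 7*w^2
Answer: D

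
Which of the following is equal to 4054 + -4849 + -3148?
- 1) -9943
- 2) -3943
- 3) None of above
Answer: 2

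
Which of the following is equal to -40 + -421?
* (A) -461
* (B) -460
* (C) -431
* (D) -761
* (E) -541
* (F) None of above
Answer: A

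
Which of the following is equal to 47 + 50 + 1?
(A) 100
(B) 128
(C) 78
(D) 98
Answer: D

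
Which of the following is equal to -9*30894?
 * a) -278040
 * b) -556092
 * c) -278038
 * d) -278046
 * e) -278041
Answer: d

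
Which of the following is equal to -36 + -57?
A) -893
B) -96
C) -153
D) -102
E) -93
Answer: E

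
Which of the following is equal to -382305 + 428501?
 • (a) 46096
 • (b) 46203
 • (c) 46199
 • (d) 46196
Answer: d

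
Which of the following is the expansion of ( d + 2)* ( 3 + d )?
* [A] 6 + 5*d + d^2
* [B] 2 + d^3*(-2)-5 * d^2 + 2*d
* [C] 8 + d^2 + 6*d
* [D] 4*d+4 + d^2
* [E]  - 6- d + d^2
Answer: A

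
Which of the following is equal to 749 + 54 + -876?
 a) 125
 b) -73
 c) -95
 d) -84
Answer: b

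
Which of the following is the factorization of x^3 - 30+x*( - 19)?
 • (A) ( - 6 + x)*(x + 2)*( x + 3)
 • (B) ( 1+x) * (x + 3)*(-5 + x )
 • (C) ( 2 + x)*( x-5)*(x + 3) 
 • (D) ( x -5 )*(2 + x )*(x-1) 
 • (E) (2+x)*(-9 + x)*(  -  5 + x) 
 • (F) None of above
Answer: C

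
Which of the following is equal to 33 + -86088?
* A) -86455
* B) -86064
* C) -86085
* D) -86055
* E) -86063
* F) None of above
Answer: D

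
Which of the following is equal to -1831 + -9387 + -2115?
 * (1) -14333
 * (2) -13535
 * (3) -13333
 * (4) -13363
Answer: 3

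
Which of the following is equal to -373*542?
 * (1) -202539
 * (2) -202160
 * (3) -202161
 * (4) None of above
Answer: 4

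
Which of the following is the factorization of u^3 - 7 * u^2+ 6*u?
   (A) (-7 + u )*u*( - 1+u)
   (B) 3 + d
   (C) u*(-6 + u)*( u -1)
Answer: C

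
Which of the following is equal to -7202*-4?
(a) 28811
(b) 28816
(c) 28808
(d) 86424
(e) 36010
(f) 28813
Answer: c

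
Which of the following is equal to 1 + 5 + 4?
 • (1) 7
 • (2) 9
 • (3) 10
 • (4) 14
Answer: 3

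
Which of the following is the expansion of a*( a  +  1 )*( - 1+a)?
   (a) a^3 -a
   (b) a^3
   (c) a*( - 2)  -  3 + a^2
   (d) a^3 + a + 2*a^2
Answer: a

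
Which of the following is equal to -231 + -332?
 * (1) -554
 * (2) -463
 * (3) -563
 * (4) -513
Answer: 3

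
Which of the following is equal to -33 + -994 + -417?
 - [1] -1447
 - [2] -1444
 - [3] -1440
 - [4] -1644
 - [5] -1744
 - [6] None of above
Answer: 2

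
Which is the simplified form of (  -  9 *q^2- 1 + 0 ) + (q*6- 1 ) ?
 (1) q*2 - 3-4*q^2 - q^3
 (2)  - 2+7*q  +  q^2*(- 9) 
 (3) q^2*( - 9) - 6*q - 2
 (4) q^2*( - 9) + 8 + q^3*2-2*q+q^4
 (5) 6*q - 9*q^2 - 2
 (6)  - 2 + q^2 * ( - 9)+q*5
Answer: 5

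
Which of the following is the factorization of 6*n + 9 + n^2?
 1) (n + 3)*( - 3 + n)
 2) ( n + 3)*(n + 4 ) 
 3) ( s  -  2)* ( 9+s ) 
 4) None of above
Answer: 4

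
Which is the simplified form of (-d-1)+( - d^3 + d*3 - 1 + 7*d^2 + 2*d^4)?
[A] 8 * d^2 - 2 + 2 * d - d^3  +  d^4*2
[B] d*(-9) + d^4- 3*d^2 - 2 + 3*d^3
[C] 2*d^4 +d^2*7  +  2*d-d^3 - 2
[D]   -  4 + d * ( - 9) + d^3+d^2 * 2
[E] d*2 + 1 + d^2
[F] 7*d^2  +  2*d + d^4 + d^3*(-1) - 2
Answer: C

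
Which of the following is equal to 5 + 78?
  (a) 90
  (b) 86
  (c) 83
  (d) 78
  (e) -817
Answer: c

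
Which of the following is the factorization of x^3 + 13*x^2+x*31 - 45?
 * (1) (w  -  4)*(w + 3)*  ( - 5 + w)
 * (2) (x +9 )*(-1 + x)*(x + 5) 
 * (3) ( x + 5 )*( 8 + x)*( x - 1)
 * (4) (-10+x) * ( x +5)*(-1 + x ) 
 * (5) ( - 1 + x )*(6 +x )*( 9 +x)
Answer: 2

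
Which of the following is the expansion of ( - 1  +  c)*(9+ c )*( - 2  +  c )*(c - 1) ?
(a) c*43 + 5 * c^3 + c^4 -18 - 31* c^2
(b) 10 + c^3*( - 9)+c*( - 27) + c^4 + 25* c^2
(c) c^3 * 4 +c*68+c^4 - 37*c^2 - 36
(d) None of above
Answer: a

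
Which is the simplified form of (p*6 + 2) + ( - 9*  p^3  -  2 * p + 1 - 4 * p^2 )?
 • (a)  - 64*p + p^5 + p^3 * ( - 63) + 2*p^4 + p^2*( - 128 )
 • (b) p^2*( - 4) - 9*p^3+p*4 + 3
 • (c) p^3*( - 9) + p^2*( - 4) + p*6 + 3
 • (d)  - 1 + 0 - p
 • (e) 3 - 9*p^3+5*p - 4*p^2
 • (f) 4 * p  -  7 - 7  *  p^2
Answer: b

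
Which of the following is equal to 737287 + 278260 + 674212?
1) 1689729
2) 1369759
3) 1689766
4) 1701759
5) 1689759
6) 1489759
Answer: 5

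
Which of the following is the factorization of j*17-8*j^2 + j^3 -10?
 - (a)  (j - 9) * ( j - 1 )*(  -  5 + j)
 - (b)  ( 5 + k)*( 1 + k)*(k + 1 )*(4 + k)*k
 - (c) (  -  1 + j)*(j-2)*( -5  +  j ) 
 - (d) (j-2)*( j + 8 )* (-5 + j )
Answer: c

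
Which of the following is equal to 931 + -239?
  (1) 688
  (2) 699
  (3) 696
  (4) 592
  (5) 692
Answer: 5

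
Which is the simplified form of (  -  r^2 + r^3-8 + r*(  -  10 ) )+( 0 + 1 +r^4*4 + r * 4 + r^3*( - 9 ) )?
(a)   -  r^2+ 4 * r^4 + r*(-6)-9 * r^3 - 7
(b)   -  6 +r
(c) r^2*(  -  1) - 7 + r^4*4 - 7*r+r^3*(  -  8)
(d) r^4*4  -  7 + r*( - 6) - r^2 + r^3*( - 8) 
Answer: d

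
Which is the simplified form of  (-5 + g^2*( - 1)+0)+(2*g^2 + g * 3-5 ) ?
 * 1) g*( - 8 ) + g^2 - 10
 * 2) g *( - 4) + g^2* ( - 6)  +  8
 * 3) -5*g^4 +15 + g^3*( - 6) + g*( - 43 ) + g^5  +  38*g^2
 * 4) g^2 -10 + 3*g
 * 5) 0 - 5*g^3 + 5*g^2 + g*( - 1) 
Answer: 4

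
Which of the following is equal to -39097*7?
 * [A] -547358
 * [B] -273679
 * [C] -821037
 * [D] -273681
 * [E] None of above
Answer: B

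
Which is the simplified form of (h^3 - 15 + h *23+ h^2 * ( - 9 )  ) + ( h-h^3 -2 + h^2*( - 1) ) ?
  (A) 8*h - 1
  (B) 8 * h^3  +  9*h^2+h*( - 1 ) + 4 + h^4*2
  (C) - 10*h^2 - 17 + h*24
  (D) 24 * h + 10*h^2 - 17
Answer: C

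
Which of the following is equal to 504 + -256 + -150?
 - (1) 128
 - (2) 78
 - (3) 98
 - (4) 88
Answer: 3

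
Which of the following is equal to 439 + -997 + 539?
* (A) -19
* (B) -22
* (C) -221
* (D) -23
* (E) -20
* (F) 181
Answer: A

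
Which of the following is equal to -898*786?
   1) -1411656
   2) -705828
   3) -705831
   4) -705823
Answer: 2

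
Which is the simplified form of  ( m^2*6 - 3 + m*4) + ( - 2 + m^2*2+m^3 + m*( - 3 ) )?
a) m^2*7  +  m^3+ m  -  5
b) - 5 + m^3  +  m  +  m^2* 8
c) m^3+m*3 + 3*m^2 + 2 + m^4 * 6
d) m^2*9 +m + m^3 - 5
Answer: b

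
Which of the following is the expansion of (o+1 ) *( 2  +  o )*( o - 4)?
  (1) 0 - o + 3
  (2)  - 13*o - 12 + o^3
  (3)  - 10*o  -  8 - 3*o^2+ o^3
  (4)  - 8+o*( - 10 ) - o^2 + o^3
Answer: 4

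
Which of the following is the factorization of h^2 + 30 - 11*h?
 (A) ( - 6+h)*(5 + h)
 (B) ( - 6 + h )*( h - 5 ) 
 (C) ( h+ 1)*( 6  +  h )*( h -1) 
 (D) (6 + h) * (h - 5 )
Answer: B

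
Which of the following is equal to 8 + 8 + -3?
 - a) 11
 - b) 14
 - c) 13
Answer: c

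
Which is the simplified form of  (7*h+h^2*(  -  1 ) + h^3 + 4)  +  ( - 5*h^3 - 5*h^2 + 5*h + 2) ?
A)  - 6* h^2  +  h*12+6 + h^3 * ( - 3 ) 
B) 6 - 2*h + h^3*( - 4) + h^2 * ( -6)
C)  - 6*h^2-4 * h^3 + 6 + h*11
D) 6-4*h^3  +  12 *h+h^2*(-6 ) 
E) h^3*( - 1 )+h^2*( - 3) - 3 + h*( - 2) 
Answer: D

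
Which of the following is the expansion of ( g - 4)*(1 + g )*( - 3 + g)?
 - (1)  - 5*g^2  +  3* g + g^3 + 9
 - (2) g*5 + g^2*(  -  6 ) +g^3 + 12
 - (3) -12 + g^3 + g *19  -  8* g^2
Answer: 2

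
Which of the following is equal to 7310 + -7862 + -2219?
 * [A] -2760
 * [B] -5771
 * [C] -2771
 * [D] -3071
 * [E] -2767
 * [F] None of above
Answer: C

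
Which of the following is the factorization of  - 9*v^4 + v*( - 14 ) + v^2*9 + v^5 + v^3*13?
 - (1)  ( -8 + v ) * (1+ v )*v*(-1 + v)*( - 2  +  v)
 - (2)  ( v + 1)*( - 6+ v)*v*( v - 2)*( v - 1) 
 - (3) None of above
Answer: 3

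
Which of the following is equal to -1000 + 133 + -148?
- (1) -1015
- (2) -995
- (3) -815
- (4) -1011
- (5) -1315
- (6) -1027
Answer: 1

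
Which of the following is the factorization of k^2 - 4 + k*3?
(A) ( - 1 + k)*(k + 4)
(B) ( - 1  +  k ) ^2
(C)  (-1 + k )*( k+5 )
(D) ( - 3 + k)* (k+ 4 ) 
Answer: A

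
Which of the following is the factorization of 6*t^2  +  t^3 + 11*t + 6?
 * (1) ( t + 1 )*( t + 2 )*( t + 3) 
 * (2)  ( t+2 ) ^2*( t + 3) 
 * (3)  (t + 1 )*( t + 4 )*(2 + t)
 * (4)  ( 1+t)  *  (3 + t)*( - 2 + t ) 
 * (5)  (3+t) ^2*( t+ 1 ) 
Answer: 1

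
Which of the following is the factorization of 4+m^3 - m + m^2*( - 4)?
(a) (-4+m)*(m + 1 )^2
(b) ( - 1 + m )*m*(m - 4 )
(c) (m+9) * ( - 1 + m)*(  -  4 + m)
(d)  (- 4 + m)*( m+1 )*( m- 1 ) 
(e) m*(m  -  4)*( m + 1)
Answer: d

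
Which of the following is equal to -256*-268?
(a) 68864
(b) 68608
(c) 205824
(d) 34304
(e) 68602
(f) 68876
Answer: b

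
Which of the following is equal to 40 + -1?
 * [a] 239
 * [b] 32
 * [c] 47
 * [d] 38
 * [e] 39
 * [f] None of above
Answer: e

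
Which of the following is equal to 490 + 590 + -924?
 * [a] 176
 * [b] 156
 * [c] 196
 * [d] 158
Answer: b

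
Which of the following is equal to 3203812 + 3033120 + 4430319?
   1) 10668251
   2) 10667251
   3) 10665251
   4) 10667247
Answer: 2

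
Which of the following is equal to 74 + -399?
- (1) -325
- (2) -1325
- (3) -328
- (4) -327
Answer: 1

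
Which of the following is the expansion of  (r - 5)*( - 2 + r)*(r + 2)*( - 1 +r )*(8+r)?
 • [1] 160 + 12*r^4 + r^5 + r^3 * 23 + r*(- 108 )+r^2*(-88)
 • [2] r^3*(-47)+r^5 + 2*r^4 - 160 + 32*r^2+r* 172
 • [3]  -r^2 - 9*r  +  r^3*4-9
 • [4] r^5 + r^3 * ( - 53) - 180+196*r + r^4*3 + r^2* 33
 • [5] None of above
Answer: 2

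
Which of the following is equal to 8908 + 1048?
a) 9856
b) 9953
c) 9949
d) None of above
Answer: d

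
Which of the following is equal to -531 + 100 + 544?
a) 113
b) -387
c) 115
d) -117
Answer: a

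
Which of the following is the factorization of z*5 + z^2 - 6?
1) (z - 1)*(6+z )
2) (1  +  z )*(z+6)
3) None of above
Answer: 1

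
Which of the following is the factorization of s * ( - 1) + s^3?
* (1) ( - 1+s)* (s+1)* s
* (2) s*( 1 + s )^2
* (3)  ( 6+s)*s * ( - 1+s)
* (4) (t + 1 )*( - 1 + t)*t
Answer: 1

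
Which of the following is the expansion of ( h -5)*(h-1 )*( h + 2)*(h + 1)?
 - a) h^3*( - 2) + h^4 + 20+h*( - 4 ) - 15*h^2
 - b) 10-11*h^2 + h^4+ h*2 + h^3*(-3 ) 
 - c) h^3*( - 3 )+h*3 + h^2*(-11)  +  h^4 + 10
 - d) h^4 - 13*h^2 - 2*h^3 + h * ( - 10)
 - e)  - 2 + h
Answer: c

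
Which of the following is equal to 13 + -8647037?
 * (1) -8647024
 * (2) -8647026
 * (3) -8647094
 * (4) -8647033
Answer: 1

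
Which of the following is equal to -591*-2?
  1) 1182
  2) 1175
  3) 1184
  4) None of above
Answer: 1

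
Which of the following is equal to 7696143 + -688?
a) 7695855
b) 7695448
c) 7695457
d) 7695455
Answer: d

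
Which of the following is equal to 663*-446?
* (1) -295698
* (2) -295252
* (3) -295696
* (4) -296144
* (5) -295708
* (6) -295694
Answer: 1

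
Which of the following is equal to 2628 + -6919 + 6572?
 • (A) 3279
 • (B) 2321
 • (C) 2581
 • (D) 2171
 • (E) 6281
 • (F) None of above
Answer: F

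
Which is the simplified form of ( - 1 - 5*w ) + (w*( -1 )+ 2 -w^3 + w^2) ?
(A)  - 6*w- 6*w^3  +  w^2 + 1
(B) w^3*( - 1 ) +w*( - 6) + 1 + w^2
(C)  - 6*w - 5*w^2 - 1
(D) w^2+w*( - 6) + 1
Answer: B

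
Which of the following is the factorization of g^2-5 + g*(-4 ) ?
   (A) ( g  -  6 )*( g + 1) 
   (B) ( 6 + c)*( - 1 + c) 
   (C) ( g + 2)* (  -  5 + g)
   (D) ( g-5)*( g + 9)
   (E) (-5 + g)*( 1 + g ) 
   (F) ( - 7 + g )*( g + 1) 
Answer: E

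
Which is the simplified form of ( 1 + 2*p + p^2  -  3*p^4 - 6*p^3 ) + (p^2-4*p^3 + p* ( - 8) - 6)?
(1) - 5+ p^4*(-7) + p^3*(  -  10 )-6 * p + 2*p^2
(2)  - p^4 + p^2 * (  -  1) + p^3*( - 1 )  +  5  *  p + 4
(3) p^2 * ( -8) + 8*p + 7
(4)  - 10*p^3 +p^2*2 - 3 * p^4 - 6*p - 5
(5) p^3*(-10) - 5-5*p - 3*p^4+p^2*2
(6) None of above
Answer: 4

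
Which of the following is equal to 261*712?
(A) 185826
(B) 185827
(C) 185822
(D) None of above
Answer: D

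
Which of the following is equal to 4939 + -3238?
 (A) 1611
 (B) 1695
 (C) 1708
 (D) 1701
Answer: D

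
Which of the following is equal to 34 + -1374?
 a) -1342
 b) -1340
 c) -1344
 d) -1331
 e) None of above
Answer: b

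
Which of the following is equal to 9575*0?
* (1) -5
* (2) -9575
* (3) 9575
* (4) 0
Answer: 4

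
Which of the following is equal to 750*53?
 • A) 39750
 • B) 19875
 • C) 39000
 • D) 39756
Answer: A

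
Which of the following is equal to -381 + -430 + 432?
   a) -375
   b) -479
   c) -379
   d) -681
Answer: c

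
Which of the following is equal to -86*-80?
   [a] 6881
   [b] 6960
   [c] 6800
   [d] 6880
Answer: d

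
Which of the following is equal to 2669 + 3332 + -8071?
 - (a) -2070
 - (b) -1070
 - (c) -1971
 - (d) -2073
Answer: a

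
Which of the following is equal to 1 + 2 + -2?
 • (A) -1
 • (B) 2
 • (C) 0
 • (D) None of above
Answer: D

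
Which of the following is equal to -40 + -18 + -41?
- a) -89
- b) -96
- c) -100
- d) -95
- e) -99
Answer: e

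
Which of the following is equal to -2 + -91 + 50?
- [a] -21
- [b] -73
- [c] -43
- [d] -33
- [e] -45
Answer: c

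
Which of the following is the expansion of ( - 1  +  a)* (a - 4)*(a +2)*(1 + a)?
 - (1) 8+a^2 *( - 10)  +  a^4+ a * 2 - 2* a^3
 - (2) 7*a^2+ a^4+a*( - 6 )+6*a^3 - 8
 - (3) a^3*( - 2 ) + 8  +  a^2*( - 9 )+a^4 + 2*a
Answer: 3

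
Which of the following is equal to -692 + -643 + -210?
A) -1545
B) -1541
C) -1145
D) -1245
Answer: A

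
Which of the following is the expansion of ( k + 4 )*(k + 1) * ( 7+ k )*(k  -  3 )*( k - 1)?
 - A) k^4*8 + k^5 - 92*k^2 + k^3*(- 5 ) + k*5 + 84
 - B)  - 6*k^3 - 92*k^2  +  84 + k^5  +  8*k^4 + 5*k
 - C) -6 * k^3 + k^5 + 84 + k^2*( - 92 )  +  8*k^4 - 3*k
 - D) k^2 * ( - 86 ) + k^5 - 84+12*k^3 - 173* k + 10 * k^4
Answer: B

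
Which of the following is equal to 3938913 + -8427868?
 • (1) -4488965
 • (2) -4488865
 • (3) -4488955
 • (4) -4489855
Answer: 3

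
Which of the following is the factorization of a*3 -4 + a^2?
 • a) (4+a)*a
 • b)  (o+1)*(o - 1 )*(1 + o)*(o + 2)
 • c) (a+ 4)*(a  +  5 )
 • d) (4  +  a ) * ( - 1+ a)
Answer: d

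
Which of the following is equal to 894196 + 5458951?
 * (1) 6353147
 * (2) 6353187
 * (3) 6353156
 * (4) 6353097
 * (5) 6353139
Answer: 1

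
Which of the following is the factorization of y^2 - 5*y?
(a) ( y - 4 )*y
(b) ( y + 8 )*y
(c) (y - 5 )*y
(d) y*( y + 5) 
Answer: c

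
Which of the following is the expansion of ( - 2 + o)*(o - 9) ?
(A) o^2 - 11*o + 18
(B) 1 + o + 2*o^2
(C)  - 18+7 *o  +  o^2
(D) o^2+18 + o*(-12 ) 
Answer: A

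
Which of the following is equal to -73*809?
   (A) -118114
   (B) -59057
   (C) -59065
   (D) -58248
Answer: B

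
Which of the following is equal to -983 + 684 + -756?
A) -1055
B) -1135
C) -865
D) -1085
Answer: A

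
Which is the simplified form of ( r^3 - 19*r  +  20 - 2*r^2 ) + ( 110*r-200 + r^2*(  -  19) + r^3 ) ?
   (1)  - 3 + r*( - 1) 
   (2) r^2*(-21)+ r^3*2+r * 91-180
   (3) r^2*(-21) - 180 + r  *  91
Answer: 2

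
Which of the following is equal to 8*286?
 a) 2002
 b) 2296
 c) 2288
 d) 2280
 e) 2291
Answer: c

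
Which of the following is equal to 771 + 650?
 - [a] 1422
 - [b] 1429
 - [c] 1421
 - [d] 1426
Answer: c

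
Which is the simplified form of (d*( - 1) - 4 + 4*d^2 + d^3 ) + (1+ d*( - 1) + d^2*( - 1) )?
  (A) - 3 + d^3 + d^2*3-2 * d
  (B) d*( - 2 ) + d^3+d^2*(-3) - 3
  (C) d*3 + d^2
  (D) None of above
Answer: A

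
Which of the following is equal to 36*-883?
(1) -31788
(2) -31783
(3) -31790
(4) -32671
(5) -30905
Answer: 1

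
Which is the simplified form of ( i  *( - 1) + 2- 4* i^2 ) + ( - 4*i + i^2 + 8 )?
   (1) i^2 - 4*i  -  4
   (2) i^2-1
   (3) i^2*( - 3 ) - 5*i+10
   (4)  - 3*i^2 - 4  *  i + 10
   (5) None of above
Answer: 3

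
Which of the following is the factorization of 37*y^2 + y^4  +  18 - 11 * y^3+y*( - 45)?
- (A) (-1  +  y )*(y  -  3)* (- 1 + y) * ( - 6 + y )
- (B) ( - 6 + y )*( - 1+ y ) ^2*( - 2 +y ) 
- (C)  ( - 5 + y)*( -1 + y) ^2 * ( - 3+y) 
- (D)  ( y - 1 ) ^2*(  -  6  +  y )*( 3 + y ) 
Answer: A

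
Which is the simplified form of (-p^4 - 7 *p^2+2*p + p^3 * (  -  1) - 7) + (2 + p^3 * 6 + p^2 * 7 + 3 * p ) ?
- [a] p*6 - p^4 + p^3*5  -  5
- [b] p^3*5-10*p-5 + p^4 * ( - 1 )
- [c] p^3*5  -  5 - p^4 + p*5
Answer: c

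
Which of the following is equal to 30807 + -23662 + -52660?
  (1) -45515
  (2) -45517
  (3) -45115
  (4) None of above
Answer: 1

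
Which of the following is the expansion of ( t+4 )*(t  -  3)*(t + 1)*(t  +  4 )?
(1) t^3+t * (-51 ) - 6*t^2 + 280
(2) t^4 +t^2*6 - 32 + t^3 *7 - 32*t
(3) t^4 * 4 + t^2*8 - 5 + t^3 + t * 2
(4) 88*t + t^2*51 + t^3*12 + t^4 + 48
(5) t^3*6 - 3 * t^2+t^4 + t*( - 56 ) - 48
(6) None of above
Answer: 5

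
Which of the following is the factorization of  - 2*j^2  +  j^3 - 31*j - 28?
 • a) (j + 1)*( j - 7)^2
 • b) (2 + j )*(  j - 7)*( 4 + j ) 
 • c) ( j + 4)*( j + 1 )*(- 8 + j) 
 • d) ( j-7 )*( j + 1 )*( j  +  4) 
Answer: d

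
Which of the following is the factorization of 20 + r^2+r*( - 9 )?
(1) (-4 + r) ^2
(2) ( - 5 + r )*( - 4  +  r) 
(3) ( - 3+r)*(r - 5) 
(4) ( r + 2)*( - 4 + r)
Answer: 2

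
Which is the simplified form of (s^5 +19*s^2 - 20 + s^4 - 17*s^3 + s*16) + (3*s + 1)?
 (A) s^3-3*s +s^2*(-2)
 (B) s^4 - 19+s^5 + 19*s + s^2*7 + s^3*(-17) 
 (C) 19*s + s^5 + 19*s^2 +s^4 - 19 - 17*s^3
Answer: C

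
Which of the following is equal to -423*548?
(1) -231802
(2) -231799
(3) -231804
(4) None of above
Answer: 3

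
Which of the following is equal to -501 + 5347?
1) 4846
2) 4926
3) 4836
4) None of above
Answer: 1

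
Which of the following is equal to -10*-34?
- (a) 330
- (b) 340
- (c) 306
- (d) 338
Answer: b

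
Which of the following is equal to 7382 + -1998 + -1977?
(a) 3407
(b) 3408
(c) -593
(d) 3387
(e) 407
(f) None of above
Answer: a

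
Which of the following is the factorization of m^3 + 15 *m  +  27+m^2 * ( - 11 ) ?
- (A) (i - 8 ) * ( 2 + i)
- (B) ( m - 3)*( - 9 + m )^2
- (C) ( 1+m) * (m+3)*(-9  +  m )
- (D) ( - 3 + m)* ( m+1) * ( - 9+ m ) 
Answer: D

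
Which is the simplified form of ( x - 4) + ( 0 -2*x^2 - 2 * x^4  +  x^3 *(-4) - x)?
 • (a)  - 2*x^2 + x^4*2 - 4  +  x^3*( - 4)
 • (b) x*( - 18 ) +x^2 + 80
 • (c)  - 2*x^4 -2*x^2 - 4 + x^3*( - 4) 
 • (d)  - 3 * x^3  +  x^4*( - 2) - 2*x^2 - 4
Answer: c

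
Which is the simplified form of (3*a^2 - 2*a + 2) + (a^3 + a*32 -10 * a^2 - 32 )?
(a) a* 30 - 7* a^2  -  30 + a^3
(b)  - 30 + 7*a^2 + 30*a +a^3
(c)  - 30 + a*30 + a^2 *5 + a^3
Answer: a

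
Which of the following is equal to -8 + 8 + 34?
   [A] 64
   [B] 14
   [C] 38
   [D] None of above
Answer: D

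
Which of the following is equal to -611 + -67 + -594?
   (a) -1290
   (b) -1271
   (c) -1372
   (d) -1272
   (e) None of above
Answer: d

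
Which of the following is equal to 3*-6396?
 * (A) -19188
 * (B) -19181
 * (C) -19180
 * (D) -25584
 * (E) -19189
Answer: A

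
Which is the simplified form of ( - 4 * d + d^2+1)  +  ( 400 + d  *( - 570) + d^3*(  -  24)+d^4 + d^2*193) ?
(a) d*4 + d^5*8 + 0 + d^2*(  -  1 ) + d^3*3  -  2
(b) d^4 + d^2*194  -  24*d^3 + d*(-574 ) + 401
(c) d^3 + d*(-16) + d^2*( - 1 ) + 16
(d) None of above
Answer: b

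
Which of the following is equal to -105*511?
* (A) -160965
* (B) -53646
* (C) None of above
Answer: C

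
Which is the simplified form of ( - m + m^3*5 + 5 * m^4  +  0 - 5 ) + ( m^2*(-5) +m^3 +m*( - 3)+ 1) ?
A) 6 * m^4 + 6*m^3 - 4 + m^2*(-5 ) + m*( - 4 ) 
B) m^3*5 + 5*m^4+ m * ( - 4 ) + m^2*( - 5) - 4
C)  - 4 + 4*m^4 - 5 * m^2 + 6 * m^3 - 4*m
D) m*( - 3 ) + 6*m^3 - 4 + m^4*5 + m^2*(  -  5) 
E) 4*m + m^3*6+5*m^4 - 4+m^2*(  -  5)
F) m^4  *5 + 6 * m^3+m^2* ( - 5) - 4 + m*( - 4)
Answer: F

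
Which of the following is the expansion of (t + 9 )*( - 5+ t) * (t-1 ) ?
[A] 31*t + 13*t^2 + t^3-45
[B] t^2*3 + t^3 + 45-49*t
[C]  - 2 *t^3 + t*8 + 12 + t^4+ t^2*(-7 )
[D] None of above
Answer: B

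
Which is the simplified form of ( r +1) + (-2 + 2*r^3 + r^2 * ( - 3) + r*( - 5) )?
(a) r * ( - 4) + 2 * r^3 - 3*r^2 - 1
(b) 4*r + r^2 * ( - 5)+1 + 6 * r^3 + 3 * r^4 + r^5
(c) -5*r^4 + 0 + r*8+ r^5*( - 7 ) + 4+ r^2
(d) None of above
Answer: a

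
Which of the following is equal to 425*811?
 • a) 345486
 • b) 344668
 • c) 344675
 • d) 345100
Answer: c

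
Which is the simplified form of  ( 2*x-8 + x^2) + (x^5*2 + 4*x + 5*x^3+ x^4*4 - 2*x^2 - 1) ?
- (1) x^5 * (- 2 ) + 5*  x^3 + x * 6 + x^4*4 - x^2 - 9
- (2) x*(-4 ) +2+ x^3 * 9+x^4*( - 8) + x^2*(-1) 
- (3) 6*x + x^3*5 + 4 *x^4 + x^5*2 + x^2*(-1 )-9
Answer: 3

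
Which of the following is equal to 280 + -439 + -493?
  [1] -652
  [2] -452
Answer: 1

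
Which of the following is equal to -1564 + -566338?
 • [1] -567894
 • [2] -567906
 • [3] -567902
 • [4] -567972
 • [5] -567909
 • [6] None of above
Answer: 3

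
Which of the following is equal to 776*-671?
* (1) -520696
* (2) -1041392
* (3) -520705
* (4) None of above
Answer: 1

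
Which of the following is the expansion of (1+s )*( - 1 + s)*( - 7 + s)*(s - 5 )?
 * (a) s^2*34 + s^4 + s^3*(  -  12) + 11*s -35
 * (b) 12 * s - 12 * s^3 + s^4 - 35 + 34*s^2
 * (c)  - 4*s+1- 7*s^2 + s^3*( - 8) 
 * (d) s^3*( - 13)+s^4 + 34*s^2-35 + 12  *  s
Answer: b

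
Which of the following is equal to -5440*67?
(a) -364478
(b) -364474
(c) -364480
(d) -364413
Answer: c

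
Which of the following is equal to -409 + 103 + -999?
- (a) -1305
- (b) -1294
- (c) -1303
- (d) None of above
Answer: a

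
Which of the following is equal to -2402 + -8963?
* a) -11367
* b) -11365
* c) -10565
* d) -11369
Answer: b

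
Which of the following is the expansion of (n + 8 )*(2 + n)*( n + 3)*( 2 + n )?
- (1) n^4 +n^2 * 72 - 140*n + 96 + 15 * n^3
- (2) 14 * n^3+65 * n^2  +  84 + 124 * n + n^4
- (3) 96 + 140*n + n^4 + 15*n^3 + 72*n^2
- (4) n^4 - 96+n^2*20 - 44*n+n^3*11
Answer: 3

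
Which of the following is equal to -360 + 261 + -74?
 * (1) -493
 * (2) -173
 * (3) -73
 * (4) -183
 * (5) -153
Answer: 2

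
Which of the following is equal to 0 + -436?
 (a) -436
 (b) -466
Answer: a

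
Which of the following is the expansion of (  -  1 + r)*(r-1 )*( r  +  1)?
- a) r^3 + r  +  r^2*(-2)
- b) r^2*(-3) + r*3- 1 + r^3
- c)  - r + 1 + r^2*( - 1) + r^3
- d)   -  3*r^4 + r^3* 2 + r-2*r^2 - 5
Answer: c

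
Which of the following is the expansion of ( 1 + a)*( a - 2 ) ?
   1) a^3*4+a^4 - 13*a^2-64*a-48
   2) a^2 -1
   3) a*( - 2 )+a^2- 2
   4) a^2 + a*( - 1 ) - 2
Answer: 4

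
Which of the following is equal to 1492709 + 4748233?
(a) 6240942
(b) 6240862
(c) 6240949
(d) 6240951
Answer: a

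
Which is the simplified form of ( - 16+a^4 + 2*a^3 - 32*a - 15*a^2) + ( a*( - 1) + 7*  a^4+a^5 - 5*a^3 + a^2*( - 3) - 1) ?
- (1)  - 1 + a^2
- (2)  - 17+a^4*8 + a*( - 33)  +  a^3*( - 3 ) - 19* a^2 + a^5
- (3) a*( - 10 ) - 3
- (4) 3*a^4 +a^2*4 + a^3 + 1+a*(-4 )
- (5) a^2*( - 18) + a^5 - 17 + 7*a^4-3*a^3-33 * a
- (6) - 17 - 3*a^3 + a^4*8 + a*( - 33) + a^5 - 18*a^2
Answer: 6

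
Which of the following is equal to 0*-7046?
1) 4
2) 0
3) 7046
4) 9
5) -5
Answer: 2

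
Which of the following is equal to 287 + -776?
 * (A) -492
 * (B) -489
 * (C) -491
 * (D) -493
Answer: B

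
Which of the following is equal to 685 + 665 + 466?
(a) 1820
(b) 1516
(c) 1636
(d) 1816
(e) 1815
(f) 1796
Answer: d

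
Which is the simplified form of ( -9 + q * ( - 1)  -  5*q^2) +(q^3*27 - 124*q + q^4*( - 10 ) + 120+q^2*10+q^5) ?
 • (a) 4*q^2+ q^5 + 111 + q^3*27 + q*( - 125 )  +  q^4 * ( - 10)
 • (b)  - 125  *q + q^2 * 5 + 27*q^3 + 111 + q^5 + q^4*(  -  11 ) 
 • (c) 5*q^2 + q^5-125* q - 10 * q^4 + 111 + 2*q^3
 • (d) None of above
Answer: d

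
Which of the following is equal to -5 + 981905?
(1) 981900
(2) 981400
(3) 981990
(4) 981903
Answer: 1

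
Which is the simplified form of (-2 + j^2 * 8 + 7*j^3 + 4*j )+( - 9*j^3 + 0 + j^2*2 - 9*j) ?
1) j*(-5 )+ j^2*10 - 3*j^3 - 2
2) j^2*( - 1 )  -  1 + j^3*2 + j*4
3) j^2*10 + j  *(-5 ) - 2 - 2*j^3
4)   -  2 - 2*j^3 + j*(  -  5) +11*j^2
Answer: 3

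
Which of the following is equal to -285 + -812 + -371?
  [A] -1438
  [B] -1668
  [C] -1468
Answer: C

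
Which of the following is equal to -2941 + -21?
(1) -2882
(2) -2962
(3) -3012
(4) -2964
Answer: 2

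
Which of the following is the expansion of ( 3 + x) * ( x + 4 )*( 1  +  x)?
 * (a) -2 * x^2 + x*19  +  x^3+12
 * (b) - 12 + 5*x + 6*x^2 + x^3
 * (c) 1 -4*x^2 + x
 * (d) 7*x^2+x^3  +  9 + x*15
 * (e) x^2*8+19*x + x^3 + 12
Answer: e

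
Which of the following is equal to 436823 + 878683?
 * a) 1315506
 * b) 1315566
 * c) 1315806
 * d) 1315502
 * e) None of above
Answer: a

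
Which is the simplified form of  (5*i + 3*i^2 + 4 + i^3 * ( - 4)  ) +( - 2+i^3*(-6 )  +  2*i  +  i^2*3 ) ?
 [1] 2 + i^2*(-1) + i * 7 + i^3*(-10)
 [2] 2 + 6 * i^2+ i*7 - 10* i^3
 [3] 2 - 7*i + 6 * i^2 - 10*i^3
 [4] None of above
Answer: 2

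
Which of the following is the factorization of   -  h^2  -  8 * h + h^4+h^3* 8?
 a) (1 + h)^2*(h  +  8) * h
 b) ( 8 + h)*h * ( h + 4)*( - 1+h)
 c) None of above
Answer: c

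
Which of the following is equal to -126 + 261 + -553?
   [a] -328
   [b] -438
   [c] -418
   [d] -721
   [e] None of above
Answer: c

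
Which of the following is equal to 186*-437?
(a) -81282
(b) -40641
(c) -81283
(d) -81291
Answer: a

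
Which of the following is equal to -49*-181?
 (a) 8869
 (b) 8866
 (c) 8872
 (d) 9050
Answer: a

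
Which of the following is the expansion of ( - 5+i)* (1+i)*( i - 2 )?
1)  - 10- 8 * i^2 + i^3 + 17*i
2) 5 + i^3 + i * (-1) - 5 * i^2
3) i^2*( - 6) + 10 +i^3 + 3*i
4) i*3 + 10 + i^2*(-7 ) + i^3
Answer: 3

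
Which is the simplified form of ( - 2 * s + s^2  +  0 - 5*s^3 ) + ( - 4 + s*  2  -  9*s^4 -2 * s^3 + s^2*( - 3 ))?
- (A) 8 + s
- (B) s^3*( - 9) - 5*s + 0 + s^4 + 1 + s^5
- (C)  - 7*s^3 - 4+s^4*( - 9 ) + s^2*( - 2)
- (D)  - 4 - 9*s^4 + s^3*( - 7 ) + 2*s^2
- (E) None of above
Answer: C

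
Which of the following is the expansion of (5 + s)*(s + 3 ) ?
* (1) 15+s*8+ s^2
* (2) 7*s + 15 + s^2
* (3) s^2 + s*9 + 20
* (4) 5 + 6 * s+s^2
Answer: 1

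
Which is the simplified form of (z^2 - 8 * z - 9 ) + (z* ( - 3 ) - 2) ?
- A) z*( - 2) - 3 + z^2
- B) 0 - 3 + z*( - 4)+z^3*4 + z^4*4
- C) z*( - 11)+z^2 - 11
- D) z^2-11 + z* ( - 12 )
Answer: C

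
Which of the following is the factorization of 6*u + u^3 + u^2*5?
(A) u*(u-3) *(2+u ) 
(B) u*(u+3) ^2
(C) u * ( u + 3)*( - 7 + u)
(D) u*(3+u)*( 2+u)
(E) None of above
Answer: D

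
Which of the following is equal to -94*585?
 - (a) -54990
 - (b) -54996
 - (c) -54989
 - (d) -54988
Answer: a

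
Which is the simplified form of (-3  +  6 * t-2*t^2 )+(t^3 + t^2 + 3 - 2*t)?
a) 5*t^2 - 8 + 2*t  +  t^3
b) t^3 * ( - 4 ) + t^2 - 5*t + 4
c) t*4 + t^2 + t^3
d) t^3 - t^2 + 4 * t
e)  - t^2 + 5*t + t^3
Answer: d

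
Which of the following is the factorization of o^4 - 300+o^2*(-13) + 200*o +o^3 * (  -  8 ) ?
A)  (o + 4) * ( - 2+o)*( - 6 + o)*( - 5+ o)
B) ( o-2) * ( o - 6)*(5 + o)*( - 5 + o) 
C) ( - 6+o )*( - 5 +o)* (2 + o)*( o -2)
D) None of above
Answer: B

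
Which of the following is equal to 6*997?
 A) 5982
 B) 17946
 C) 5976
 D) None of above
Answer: A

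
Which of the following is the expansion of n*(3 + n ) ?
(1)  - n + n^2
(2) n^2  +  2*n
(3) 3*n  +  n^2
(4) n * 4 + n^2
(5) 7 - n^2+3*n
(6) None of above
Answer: 3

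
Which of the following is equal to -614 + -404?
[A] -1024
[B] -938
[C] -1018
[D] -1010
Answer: C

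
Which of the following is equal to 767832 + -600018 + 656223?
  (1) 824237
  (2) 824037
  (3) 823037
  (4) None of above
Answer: 2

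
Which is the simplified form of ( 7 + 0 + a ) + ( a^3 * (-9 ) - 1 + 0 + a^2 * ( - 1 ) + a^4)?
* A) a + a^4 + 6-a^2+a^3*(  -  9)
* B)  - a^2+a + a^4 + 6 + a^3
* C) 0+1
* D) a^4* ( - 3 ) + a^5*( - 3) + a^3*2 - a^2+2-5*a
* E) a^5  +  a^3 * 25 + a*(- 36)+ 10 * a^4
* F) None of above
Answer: A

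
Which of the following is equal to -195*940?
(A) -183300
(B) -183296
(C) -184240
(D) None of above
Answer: A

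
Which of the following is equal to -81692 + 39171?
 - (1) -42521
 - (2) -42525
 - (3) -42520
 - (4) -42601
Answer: 1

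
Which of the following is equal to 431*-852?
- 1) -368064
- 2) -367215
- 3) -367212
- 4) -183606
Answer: 3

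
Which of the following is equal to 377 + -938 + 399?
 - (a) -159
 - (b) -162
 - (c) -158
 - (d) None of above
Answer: b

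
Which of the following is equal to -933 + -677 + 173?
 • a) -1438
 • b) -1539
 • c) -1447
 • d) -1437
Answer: d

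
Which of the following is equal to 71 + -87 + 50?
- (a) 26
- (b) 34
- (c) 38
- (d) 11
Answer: b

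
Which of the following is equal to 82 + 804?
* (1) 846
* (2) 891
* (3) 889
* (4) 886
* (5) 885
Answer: 4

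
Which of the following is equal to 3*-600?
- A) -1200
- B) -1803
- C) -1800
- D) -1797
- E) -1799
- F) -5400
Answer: C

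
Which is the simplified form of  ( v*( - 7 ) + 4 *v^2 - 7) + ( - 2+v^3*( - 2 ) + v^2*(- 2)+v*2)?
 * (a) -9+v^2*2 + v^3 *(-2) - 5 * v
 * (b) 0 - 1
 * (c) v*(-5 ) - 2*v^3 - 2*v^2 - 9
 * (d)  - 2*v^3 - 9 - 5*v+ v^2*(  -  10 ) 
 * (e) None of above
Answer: a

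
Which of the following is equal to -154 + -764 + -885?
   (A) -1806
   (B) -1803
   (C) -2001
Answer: B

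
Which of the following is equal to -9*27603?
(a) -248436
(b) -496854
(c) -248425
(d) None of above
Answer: d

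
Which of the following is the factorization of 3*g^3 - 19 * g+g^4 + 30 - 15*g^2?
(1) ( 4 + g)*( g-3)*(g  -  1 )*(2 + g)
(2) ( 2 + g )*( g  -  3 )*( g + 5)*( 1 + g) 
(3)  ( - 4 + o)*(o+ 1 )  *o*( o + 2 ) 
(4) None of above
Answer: 4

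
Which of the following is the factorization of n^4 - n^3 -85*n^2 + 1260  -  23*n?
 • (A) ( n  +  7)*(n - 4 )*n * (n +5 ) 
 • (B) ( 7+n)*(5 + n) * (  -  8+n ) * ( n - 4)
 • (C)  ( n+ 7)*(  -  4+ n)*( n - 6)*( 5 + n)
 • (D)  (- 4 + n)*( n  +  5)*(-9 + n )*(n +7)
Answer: D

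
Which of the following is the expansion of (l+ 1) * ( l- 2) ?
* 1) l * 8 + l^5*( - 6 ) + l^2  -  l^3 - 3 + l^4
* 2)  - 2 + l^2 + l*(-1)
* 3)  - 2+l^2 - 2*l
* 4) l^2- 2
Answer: 2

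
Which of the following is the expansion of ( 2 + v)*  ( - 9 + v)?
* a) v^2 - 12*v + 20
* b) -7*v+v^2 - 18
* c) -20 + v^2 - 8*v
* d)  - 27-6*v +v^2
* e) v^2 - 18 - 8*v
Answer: b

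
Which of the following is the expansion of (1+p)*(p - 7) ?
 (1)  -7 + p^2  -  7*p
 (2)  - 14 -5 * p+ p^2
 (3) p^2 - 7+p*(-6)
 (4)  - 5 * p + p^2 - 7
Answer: 3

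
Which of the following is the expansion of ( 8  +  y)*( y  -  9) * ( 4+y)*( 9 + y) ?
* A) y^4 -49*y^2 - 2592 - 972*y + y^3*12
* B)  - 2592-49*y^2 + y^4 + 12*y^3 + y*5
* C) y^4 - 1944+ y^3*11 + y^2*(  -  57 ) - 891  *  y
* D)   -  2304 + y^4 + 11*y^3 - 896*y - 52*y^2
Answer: A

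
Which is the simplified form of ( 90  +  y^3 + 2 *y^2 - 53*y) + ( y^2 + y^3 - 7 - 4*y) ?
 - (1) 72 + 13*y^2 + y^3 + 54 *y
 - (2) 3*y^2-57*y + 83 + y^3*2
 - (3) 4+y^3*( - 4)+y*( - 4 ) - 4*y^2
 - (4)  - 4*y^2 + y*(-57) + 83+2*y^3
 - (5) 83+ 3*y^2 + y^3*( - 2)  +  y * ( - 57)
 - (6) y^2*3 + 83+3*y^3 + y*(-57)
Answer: 2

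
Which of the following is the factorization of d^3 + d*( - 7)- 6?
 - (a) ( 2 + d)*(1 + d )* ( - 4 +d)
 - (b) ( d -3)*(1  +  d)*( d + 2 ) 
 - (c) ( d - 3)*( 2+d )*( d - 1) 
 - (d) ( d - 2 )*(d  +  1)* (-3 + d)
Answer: b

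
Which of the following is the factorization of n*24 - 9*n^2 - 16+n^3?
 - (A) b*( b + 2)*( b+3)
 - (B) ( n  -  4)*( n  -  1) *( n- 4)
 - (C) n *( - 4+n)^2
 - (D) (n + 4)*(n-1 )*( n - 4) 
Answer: B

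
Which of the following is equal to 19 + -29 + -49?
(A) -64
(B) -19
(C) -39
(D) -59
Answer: D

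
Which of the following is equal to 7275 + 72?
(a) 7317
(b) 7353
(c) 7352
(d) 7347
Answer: d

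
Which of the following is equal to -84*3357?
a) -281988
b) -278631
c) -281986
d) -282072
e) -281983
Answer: a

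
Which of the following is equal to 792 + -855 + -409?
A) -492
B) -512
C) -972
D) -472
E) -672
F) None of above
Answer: D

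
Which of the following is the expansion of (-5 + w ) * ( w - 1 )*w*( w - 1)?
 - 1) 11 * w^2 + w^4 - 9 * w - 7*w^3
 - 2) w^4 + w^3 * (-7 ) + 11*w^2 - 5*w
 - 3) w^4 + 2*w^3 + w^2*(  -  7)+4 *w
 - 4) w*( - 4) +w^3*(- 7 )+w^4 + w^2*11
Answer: 2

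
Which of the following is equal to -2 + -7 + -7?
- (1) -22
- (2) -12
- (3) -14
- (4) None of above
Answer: 4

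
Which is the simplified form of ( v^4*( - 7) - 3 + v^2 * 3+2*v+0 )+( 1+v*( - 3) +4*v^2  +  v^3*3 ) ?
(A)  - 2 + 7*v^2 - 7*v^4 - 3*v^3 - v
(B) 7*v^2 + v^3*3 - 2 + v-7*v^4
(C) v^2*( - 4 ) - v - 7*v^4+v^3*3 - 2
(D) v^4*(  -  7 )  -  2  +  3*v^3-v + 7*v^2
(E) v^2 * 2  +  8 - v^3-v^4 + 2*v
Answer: D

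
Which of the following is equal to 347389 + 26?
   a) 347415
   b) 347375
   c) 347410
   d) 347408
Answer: a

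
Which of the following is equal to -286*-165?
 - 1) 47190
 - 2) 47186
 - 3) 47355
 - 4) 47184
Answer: 1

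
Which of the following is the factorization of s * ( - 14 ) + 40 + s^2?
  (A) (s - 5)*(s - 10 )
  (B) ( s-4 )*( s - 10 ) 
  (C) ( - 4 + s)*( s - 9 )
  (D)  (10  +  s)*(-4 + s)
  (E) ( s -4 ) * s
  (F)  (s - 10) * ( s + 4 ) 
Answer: B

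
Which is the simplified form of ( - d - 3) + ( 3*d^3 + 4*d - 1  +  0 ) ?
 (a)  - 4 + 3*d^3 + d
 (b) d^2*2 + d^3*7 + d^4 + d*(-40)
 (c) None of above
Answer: c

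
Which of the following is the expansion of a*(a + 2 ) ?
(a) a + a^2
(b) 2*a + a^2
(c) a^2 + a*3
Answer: b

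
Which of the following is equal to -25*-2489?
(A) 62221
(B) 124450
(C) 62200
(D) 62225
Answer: D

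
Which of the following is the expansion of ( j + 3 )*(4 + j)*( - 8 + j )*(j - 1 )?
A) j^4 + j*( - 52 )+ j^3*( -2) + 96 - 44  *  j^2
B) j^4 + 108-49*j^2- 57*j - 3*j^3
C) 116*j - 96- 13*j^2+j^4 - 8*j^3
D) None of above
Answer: D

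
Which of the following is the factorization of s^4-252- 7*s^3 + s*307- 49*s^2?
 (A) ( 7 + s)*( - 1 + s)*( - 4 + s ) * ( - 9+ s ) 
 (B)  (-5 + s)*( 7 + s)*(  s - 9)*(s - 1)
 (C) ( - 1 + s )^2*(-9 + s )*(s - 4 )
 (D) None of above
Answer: A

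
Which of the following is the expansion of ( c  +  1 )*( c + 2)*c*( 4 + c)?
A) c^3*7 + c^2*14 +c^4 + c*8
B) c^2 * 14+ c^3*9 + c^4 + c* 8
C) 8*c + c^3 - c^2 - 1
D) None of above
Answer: A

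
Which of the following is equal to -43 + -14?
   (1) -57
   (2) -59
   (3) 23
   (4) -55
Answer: 1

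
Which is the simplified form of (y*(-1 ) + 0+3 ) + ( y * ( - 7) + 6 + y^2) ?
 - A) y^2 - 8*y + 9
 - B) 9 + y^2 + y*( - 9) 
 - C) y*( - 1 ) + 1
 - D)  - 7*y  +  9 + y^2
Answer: A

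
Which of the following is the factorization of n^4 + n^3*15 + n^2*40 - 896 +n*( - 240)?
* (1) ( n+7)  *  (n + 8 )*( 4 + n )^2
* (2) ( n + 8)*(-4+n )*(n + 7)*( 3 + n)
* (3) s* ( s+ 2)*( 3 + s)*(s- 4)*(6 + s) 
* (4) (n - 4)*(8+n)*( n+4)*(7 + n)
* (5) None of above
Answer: 4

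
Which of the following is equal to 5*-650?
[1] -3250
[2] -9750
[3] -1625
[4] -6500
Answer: 1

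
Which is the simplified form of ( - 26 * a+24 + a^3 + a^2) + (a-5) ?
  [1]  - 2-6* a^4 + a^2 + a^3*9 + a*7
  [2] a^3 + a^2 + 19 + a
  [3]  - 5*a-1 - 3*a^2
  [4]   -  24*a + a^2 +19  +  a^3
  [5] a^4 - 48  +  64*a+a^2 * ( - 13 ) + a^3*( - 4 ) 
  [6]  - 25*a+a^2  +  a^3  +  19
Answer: 6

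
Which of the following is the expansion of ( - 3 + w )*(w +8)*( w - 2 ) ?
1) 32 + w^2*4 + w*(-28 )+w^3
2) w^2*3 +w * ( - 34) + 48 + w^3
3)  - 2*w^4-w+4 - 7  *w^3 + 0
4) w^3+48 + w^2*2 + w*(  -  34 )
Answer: 2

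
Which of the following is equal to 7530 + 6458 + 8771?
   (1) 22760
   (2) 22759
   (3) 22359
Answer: 2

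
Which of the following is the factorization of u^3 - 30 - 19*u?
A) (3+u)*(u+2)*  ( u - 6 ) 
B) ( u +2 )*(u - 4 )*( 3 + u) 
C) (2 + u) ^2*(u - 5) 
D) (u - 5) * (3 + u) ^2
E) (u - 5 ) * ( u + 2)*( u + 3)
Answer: E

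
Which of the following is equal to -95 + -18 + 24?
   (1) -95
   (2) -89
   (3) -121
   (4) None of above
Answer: 2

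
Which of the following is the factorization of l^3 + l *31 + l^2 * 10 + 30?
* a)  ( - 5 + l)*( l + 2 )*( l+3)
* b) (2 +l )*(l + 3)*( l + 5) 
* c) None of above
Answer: b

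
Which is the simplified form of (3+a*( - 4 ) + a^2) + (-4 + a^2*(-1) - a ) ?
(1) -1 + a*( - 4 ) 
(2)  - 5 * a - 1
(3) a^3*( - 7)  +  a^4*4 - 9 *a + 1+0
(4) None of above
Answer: 2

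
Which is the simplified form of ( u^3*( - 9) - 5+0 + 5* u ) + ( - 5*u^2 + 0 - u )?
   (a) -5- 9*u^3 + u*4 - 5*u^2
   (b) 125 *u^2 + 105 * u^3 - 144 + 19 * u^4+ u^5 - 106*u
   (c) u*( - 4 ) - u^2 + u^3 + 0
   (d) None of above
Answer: a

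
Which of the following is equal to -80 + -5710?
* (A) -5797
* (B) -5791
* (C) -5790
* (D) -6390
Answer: C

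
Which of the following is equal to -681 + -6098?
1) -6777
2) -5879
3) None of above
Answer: 3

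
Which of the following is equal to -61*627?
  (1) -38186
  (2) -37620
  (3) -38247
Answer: 3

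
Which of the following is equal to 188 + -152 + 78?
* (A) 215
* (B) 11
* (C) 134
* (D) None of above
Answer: D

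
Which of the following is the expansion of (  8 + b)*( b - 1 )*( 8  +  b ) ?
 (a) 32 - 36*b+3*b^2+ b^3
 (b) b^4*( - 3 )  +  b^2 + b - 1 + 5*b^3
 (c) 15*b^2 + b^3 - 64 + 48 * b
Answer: c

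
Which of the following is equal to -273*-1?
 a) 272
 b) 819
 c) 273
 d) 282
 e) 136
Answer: c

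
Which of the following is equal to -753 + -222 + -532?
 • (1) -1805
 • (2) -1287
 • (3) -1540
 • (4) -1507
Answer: 4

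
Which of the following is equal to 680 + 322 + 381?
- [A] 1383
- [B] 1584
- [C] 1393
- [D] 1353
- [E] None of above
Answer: A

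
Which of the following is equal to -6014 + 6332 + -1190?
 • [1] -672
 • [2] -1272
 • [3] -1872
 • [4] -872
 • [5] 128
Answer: 4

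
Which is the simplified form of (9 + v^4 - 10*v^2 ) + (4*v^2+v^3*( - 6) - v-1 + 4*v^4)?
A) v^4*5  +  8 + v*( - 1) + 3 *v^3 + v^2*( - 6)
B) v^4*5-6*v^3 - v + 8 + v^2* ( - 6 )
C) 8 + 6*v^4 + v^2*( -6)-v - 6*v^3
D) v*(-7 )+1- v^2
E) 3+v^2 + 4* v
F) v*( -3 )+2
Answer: B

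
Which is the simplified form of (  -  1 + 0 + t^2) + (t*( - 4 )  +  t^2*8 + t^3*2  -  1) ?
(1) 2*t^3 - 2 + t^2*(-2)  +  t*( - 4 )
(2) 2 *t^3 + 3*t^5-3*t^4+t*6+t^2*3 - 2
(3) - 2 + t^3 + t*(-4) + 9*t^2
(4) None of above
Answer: 4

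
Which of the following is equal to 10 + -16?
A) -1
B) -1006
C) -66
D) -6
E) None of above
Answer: D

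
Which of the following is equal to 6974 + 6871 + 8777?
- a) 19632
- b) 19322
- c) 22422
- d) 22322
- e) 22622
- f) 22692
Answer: e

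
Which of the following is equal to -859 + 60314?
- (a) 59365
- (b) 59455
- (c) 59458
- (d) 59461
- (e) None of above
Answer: b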